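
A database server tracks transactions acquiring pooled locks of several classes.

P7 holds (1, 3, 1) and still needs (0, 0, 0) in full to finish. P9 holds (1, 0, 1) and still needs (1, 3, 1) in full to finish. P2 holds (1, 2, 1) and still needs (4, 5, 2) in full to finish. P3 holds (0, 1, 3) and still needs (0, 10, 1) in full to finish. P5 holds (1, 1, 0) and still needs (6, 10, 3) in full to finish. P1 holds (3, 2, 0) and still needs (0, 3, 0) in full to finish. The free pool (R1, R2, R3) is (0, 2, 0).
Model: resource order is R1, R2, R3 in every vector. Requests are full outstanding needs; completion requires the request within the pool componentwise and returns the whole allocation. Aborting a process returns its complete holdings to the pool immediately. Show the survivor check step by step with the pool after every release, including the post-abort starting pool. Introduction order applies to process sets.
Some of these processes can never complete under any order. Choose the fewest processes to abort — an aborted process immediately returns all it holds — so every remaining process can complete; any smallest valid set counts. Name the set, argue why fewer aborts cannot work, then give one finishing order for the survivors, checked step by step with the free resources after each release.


Abort P3.
Key observation: no ordering could ever have run P5 before the abort of P3; with (0, 1, 3) back in the pool it fits at step 5.
No smaller set exists: with zero aborts the deadlock remains.
The survivors complete as P1, P9, P7, P2, P5. Check, step by step (starting from the post-abort pool):
  pool = (0, 3, 3)
  P1 needs (0, 3, 0) <= (0, 3, 3) -> finishes; pool += (3, 2, 0) = (3, 5, 3)
  P9 needs (1, 3, 1) <= (3, 5, 3) -> finishes; pool += (1, 0, 1) = (4, 5, 4)
  P7 needs (0, 0, 0) <= (4, 5, 4) -> finishes; pool += (1, 3, 1) = (5, 8, 5)
  P2 needs (4, 5, 2) <= (5, 8, 5) -> finishes; pool += (1, 2, 1) = (6, 10, 6)
  P5 needs (6, 10, 3) <= (6, 10, 6) -> finishes; pool += (1, 1, 0) = (7, 11, 6)


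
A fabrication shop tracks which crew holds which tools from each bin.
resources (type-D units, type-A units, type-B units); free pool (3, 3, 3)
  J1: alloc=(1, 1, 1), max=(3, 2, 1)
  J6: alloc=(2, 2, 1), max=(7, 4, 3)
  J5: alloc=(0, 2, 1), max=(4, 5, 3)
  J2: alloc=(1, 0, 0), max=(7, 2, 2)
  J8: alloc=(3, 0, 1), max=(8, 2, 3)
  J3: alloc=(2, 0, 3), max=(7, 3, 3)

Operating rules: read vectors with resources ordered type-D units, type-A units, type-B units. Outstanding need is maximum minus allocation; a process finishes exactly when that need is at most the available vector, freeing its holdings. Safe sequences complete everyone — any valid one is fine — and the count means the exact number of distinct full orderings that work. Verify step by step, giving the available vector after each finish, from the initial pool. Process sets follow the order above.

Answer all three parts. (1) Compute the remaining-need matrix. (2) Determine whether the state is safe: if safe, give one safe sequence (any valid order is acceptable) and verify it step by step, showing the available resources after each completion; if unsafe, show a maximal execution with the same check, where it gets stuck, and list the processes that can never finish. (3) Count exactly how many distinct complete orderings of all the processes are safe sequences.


(1) Remaining need (order type-D units, type-A units, type-B units):
  J1: (2, 1, 0)
  J6: (5, 2, 2)
  J5: (4, 3, 2)
  J2: (6, 2, 2)
  J8: (5, 2, 2)
  J3: (5, 3, 0)
(2) UNSAFE.
Key observation: J1, J5 can finish, but then (4, 6, 5) is all there is, and the blocked group's type-D units demands exceed it.
The run J1, J5 cannot be extended any further. Check, step by step:
  pool = (3, 3, 3)
  J1 needs (2, 1, 0) <= (3, 3, 3) -> finishes; pool += (1, 1, 1) = (4, 4, 4)
  J5 needs (4, 3, 2) <= (4, 4, 4) -> finishes; pool += (0, 2, 1) = (4, 6, 5)
  J6 still needs (5, 2, 2) but only (4, 6, 5) is free — short on type-D units
  J2 still needs (6, 2, 2) but only (4, 6, 5) is free — short on type-D units
  J8 still needs (5, 2, 2) but only (4, 6, 5) is free — short on type-D units
  J3 still needs (5, 3, 0) but only (4, 6, 5) is free — short on type-D units
Processes that can never finish: J6, J2, J8 and J3.
(3) Exactly 0 of the possible complete orderings are safe sequences.


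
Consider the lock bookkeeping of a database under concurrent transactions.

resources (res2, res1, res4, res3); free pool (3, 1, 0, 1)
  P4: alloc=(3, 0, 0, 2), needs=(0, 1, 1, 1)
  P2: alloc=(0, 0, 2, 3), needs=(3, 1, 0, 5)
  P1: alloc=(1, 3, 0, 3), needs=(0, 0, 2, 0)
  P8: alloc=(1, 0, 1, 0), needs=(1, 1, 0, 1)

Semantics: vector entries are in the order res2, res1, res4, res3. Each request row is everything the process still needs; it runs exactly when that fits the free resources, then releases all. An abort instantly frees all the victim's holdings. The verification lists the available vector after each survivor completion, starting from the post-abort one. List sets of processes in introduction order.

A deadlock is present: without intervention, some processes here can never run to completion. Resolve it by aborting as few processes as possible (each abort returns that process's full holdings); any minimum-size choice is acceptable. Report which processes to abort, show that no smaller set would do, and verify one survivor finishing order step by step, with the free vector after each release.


Minimum abort set: P1.
Key observation: before aborting P1, P2 was permanently blocked — no order could ever run it; afterwards it completes at step 3.
No smaller set exists: with zero aborts the deadlock remains.
The survivors complete as P8, P4, P2. Check, step by step (starting from the post-abort pool):
  pool = (4, 4, 0, 4)
  P8 needs (1, 1, 0, 1) <= (4, 4, 0, 4) -> finishes; pool += (1, 0, 1, 0) = (5, 4, 1, 4)
  P4 needs (0, 1, 1, 1) <= (5, 4, 1, 4) -> finishes; pool += (3, 0, 0, 2) = (8, 4, 1, 6)
  P2 needs (3, 1, 0, 5) <= (8, 4, 1, 6) -> finishes; pool += (0, 0, 2, 3) = (8, 4, 3, 9)


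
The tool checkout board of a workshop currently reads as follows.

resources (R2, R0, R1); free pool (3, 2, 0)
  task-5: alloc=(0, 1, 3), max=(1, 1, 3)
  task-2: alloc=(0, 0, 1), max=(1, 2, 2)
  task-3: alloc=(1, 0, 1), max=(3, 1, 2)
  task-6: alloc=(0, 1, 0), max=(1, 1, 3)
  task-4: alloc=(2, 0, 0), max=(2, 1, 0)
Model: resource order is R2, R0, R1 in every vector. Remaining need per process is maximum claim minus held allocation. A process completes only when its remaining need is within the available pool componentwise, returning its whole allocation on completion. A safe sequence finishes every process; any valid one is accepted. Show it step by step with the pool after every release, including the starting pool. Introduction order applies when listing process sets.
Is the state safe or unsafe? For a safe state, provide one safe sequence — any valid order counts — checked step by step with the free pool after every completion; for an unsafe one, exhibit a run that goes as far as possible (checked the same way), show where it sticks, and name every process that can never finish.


SAFE. One safe sequence: task-5, task-6, task-3, task-2, task-4.
Key observation: task-6 is the earliest step where a requested resource binds exactly: need (1, 0, 3), pool (3, 3, 3) at its turn.
Verifying each step:
  pool = (3, 2, 0)
  run task-5 (needs (1, 0, 0), free (3, 2, 0)); after release of (0, 1, 3) the pool is (3, 3, 3)
  run task-6 (needs (1, 0, 3), free (3, 3, 3)); after release of (0, 1, 0) the pool is (3, 4, 3)
  run task-3 (needs (2, 1, 1), free (3, 4, 3)); after release of (1, 0, 1) the pool is (4, 4, 4)
  run task-2 (needs (1, 2, 1), free (4, 4, 4)); after release of (0, 0, 1) the pool is (4, 4, 5)
  run task-4 (needs (0, 1, 0), free (4, 4, 5)); after release of (2, 0, 0) the pool is (6, 4, 5)


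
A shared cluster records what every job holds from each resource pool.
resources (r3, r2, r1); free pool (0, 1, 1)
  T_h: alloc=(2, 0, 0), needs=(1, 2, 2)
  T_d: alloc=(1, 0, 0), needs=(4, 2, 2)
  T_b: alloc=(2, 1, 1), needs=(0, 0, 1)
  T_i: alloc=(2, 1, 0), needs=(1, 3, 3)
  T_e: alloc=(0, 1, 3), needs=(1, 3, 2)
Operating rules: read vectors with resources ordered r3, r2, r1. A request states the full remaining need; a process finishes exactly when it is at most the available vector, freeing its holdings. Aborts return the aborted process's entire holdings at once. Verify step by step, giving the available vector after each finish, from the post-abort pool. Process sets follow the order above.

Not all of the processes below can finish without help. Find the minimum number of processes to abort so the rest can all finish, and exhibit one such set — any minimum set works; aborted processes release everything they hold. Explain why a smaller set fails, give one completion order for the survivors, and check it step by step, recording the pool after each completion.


Abort T_i.
Key observation: aborting T_i returns (2, 1, 0), and T_e — hopeless before — runs at step 4 with the returned capacity in the pool.
No smaller set exists: with zero aborts the deadlock remains.
One survivor order: T_b, T_d, T_h, T_e. Check, step by step (post-abort pool first):
  pool = (2, 2, 1)
  T_b needs (0, 0, 1) <= (2, 2, 1) -> finishes; pool += (2, 1, 1) = (4, 3, 2)
  T_d needs (4, 2, 2) <= (4, 3, 2) -> finishes; pool += (1, 0, 0) = (5, 3, 2)
  T_h needs (1, 2, 2) <= (5, 3, 2) -> finishes; pool += (2, 0, 0) = (7, 3, 2)
  T_e needs (1, 3, 2) <= (7, 3, 2) -> finishes; pool += (0, 1, 3) = (7, 4, 5)


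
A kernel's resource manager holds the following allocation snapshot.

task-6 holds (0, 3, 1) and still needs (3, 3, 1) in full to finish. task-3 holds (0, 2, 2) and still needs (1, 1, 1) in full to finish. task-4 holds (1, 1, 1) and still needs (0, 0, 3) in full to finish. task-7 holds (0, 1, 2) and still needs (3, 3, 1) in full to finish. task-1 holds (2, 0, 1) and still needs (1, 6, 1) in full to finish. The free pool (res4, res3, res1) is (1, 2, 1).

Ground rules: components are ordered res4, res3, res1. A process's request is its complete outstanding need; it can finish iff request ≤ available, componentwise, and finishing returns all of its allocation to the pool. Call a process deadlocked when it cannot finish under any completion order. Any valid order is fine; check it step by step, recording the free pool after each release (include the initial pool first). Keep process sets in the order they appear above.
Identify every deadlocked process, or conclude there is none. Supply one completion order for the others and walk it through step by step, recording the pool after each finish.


Deadlocked set: task-6, task-7 and task-1.
Key observation: after task-3, task-4 the pool peaks at (2, 5, 4), and each blocked process is short somewhere: task-6 on res4; task-7 on res4; task-1 on res3.
One completion order for the rest: task-3, task-4. Verifying each step:
  pool = (1, 2, 1)
  task-3: need (1, 1, 1) fits (1, 2, 1); releases (0, 2, 2), pool now (1, 4, 3)
  task-4: need (0, 0, 3) fits (1, 4, 3); releases (1, 1, 1), pool now (2, 5, 4)
The blocked processes can never fit:
  blocked: task-6 wants (3, 3, 1), pool (2, 5, 4) — not enough res4
  blocked: task-7 wants (3, 3, 1), pool (2, 5, 4) — not enough res4
  blocked: task-1 wants (1, 6, 1), pool (2, 5, 4) — not enough res3


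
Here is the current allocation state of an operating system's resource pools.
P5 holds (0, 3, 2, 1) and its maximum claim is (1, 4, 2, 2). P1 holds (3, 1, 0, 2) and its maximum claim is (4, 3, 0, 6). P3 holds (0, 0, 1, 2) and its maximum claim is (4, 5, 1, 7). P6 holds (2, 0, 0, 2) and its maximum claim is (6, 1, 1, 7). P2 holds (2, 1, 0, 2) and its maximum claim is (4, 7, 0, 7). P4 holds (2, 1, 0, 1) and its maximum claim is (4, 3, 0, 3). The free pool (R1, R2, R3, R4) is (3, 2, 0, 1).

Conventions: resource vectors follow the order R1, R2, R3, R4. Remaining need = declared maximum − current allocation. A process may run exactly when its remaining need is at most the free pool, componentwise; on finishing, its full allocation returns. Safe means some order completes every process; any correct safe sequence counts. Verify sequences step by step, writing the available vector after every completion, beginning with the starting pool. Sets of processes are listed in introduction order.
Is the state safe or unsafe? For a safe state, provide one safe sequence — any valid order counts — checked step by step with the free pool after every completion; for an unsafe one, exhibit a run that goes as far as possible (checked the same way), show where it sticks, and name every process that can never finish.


UNSAFE.
Key observation: once P5, P4 finish, the pool peaks at (5, 6, 2, 3) — and every remaining process still needs more R4 than that.
A maximal execution: P5, P4 — then nothing else fits. Verifying each step:
  pool = (3, 2, 0, 1)
  P5: need (1, 1, 0, 1) fits (3, 2, 0, 1); releases (0, 3, 2, 1), pool now (3, 5, 2, 2)
  P4: need (2, 2, 0, 2) fits (3, 5, 2, 2); releases (2, 1, 0, 1), pool now (5, 6, 2, 3)
  P1 still needs (1, 2, 0, 4) but only (5, 6, 2, 3) is free — short on R4
  P3 still needs (4, 5, 0, 5) but only (5, 6, 2, 3) is free — short on R4
  P6 still needs (4, 1, 1, 5) but only (5, 6, 2, 3) is free — short on R4
  P2 still needs (2, 6, 0, 5) but only (5, 6, 2, 3) is free — short on R4
Processes that can never finish: P1, P3, P6 and P2.


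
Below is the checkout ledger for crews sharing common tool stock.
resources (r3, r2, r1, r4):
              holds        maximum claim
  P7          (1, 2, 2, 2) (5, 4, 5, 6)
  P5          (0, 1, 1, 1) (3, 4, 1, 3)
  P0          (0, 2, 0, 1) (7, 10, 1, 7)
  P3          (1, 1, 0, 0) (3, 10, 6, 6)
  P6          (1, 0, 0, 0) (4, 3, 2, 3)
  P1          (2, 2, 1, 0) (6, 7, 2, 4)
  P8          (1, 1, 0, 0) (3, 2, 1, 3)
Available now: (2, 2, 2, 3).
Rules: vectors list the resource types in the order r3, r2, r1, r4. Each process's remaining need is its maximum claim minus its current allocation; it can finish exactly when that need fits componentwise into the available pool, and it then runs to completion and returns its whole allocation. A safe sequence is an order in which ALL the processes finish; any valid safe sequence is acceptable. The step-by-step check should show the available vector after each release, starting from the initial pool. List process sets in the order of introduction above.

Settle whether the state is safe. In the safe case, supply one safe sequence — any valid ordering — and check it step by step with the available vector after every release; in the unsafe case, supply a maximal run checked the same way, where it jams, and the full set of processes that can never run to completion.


SAFE — a valid safe sequence is P8, P6, P5, P7, P1, P0, P3.
Key observation: the order's first zero-slack moment is P8 ((2, 1, 1, 3) needed, (2, 2, 2, 3) free — a requested resource with nothing to spare).
Step-by-step check:
  pool = (2, 2, 2, 3)
  P8 needs (2, 1, 1, 3) <= (2, 2, 2, 3) -> finishes; pool += (1, 1, 0, 0) = (3, 3, 2, 3)
  P6 needs (3, 3, 2, 3) <= (3, 3, 2, 3) -> finishes; pool += (1, 0, 0, 0) = (4, 3, 2, 3)
  P5 needs (3, 3, 0, 2) <= (4, 3, 2, 3) -> finishes; pool += (0, 1, 1, 1) = (4, 4, 3, 4)
  P7 needs (4, 2, 3, 4) <= (4, 4, 3, 4) -> finishes; pool += (1, 2, 2, 2) = (5, 6, 5, 6)
  P1 needs (4, 5, 1, 4) <= (5, 6, 5, 6) -> finishes; pool += (2, 2, 1, 0) = (7, 8, 6, 6)
  P0 needs (7, 8, 1, 6) <= (7, 8, 6, 6) -> finishes; pool += (0, 2, 0, 1) = (7, 10, 6, 7)
  P3 needs (2, 9, 6, 6) <= (7, 10, 6, 7) -> finishes; pool += (1, 1, 0, 0) = (8, 11, 6, 7)


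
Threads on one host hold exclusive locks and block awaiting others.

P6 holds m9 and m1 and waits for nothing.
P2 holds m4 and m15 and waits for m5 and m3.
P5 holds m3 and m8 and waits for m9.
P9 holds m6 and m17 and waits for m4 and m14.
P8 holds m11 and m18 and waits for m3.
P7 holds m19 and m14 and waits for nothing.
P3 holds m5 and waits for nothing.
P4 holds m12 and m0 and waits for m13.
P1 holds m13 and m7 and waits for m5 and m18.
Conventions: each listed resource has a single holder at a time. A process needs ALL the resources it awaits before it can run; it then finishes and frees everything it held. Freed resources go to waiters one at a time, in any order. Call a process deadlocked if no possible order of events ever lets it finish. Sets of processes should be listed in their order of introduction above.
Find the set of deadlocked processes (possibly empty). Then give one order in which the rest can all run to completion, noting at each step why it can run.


The deadlocked set is empty.
Key observation: the wait graph is acyclic; completion cascades from the unblocked processes through everyone else.
One completion order for the rest: P3, P6, P5, P2, P8, P1, P4, P7, P9.
Step-by-step check:
  P3 waits on nothing -> runs at once and releases m5
  P6 waits on nothing -> runs at once and releases m9 and m1
  run P5 (all its waits — m9 — are resolved); releases m3 and m8
  run P2 (all its waits — m5 and m3 — are resolved); releases m4 and m15
  run P8 (all its waits — m3 — are resolved); releases m11 and m18
  run P1 (all its waits — m5 and m18 — are resolved); releases m13 and m7
  run P4 (all its waits — m13 — are resolved); releases m12 and m0
  P7 waits on nothing -> runs at once and releases m19 and m14
  run P9 (all its waits — m4 and m14 — are resolved); releases m6 and m17


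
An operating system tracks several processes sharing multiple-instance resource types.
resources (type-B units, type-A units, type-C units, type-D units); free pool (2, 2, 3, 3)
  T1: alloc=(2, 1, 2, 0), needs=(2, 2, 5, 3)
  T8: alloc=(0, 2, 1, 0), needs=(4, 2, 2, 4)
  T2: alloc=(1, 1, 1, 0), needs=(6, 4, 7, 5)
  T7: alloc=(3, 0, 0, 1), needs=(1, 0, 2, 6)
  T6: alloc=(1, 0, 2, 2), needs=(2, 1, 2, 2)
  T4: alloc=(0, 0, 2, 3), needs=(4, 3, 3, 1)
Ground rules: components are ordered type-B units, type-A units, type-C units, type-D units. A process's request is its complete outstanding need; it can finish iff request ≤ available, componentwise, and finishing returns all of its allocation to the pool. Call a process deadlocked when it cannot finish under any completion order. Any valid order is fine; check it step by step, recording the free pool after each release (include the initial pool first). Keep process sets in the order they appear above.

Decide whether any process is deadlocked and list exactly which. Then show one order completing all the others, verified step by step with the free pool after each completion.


Nothing here is deadlocked.
Key observation: T6 leads a chain of completions in which each release enables another process.
The rest can finish in the order T6, T1, T4, T8, T7, T2. Walking it through:
  pool = (2, 2, 3, 3)
  T6 needs (2, 1, 2, 2) <= (2, 2, 3, 3) -> finishes; pool += (1, 0, 2, 2) = (3, 2, 5, 5)
  T1 needs (2, 2, 5, 3) <= (3, 2, 5, 5) -> finishes; pool += (2, 1, 2, 0) = (5, 3, 7, 5)
  T4 needs (4, 3, 3, 1) <= (5, 3, 7, 5) -> finishes; pool += (0, 0, 2, 3) = (5, 3, 9, 8)
  T8 needs (4, 2, 2, 4) <= (5, 3, 9, 8) -> finishes; pool += (0, 2, 1, 0) = (5, 5, 10, 8)
  T7 needs (1, 0, 2, 6) <= (5, 5, 10, 8) -> finishes; pool += (3, 0, 0, 1) = (8, 5, 10, 9)
  T2 needs (6, 4, 7, 5) <= (8, 5, 10, 9) -> finishes; pool += (1, 1, 1, 0) = (9, 6, 11, 9)


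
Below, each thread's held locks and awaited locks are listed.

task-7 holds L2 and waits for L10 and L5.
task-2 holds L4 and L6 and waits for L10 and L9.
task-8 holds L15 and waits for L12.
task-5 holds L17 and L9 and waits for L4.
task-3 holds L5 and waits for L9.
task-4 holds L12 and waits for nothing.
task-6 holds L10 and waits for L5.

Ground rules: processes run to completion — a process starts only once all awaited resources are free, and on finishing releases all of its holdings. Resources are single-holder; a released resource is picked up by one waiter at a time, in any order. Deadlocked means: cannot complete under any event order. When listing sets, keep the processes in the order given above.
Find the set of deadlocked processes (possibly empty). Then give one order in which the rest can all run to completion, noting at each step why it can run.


Deadlocked: task-7, task-2, task-5, task-3 and task-6.
Key observation: nobody on the ring task-5 -> task-2 -> task-5 can start until another member finishes, which never happens; task-3 and task-6 are caught in further circular waits and task-7 waits into the deadlock from upstream.
The rest can finish in the order task-4, task-8.
Check, step by step:
  task-4 waits on nothing -> runs at once and releases L12
  task-8: everything it awaited (L12) is free; runs, freeing L15


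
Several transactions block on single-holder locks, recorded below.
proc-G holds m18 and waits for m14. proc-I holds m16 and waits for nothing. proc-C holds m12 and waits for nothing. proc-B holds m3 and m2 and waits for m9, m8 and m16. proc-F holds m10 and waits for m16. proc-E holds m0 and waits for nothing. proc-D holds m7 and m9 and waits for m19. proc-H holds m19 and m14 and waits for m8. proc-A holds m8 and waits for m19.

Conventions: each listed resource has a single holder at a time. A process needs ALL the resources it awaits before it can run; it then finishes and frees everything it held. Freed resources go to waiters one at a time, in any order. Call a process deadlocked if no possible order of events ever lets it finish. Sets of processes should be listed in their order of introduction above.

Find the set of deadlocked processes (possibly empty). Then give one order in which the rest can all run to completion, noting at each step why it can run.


The deadlocked set is proc-G, proc-B, proc-D, proc-H and proc-A.
Key observation: the knot is the closed ring of waits proc-H -> proc-A -> proc-H; proc-G, proc-B and proc-D wait into the deadlock from upstream.
The rest can finish in the order proc-I, proc-F, proc-E, proc-C.
Check, step by step:
  run proc-I (it waits on nothing); releases m16
  proc-F waits on m16 — all released -> runs and releases m10
  run proc-E (it waits on nothing); releases m0
  run proc-C (it waits on nothing); releases m12


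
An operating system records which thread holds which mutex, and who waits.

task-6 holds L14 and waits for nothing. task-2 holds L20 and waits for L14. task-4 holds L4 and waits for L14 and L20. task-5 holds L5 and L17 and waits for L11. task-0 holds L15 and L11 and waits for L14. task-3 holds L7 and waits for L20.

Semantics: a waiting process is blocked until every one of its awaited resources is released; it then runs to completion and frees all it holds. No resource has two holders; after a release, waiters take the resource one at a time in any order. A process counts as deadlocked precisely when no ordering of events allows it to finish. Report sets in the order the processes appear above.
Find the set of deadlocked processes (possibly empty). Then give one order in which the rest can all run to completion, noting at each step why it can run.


The deadlocked set is empty.
Key observation: the wait graph is acyclic; completion cascades from the unblocked processes through everyone else.
A valid finishing order for the others: task-6, task-0, task-2, task-4, task-5, task-3.
Walking it through:
  task-6 waits on nothing -> runs at once and releases L14
  task-0 waits on L14 — all released -> runs and releases L15 and L11
  task-2 waits on L14 — all released -> runs and releases L20
  task-4 waits on L14 and L20 — all released -> runs and releases L4
  task-5 waits on L11 — all released -> runs and releases L5 and L17
  task-3 waits on L20 — all released -> runs and releases L7


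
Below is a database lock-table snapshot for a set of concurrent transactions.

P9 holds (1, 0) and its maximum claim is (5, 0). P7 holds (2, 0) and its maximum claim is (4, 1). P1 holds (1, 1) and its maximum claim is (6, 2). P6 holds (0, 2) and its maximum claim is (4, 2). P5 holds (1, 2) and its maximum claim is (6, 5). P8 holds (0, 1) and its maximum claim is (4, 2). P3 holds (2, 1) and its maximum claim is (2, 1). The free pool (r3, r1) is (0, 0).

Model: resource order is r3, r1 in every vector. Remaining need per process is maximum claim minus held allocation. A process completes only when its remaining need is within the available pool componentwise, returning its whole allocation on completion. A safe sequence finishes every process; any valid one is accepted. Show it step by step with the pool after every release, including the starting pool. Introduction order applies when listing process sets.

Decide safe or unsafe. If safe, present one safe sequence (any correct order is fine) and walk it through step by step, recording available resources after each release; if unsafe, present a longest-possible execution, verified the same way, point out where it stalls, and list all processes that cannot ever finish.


The state is SAFE; one workable sequence: P3, P7, P8, P9, P6, P1, P5.
Key observation: the first exact fit in this order is P7 — it needs (2, 1) with (2, 1) free, meeting a requested resource to the last unit.
Check, step by step:
  pool = (0, 0)
  run P3 (needs (0, 0), free (0, 0)); after release of (2, 1) the pool is (2, 1)
  run P7 (needs (2, 1), free (2, 1)); after release of (2, 0) the pool is (4, 1)
  run P8 (needs (4, 1), free (4, 1)); after release of (0, 1) the pool is (4, 2)
  run P9 (needs (4, 0), free (4, 2)); after release of (1, 0) the pool is (5, 2)
  run P6 (needs (4, 0), free (5, 2)); after release of (0, 2) the pool is (5, 4)
  run P1 (needs (5, 1), free (5, 4)); after release of (1, 1) the pool is (6, 5)
  run P5 (needs (5, 3), free (6, 5)); after release of (1, 2) the pool is (7, 7)


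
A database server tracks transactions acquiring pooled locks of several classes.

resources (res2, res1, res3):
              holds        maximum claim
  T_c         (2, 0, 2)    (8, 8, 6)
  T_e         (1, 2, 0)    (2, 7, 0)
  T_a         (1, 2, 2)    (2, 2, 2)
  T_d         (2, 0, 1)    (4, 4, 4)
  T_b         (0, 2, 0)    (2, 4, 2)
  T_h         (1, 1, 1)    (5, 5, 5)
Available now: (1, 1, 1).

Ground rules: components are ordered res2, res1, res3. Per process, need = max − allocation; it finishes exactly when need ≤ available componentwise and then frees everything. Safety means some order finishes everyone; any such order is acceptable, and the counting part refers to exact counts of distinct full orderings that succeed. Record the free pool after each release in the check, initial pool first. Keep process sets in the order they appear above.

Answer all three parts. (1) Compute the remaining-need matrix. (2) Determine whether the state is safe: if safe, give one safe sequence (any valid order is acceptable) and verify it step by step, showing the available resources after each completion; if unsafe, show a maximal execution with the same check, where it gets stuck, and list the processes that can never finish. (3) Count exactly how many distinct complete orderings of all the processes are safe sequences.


(1) Outstanding need per process (order res2, res1, res3):
  T_c: (6, 8, 4)
  T_e: (1, 5, 0)
  T_a: (1, 0, 0)
  T_d: (2, 4, 3)
  T_b: (2, 2, 2)
  T_h: (4, 4, 4)
(2) SAFE — a valid safe sequence is T_a, T_b, T_e, T_d, T_h, T_c.
Key observation: the order's first zero-slack moment is T_a ((1, 0, 0) needed, (1, 1, 1) free — a requested resource with nothing to spare).
Walking it through:
  pool = (1, 1, 1)
  T_a needs (1, 0, 0) <= (1, 1, 1) -> finishes; pool += (1, 2, 2) = (2, 3, 3)
  T_b needs (2, 2, 2) <= (2, 3, 3) -> finishes; pool += (0, 2, 0) = (2, 5, 3)
  T_e needs (1, 5, 0) <= (2, 5, 3) -> finishes; pool += (1, 2, 0) = (3, 7, 3)
  T_d needs (2, 4, 3) <= (3, 7, 3) -> finishes; pool += (2, 0, 1) = (5, 7, 4)
  T_h needs (4, 4, 4) <= (5, 7, 4) -> finishes; pool += (1, 1, 1) = (6, 8, 5)
  T_c needs (6, 8, 4) <= (6, 8, 5) -> finishes; pool += (2, 0, 2) = (8, 8, 7)
(3) The exact count: 3 of the possible complete orderings are safe sequences.


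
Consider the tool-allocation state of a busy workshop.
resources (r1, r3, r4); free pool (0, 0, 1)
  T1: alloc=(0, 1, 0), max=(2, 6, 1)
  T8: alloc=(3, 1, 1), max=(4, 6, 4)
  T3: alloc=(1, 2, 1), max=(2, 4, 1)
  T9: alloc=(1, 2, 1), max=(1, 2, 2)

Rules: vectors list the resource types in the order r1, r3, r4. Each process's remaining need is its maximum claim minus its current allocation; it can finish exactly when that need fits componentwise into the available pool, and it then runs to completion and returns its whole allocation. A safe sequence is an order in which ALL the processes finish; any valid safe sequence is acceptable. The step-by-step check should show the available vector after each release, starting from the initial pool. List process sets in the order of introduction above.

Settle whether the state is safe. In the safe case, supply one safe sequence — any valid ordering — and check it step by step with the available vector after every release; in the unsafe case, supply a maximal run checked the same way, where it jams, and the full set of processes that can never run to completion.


UNSAFE — no complete ordering exists.
Key observation: T9, T3 can finish, but then (2, 4, 3) is all there is, and the blocked group's r3 demands exceed it.
A maximal execution: T9, T3 — then nothing else fits. Verifying each step:
  pool = (0, 0, 1)
  run T9 (needs (0, 0, 1), free (0, 0, 1)); after release of (1, 2, 1) the pool is (1, 2, 2)
  run T3 (needs (1, 2, 0), free (1, 2, 2)); after release of (1, 2, 1) the pool is (2, 4, 3)
  blocked: T1 wants (2, 5, 1), pool (2, 4, 3) — not enough r3
  blocked: T8 wants (1, 5, 3), pool (2, 4, 3) — not enough r3
Processes that can never finish: T1 and T8.


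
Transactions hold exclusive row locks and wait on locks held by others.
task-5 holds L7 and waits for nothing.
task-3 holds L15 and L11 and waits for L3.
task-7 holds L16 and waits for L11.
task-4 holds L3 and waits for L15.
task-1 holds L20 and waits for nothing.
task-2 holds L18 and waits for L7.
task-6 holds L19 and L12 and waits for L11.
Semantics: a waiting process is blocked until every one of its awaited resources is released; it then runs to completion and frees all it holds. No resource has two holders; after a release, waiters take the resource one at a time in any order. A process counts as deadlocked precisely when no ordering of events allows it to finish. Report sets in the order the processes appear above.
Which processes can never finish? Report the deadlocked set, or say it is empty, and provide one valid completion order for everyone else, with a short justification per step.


Deadlocked set: task-3, task-7, task-4 and task-6.
Key observation: the waits loop around task-3 -> task-4 -> task-3 with no way out; task-7 and task-6 wait into the deadlock from upstream.
One completion order for the rest: task-5, task-1, task-2.
Step-by-step check:
  task-5 waits on nothing -> runs at once and releases L7
  task-1 waits on nothing -> runs at once and releases L20
  task-2: everything it awaited (L7) is free; runs, freeing L18


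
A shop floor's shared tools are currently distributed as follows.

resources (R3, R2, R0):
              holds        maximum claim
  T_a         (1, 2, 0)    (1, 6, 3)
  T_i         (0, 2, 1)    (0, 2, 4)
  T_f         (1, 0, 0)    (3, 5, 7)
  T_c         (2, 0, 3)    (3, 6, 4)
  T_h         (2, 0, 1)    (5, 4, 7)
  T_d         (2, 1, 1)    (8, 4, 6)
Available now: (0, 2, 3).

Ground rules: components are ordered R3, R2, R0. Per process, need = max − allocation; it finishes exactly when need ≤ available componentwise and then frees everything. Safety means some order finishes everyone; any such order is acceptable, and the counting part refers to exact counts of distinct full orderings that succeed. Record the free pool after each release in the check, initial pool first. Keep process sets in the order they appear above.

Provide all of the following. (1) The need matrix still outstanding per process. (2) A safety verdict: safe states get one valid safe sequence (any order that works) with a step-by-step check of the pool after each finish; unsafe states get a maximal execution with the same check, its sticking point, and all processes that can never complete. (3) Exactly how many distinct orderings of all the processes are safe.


(1) Need matrix, components ordered R3, R2, R0:
  T_a: (0, 4, 3)
  T_i: (0, 0, 3)
  T_f: (2, 5, 7)
  T_c: (1, 6, 1)
  T_h: (3, 4, 6)
  T_d: (6, 3, 5)
(2) SAFE, for example via the order T_i, T_a, T_c, T_h, T_f, T_d.
Key observation: at T_i the run first touches a limit — (0, 0, 3) against (0, 2, 3), exact on a resource it actually requests.
Check, step by step:
  pool = (0, 2, 3)
  run T_i (needs (0, 0, 3), free (0, 2, 3)); after release of (0, 2, 1) the pool is (0, 4, 4)
  run T_a (needs (0, 4, 3), free (0, 4, 4)); after release of (1, 2, 0) the pool is (1, 6, 4)
  run T_c (needs (1, 6, 1), free (1, 6, 4)); after release of (2, 0, 3) the pool is (3, 6, 7)
  run T_h (needs (3, 4, 6), free (3, 6, 7)); after release of (2, 0, 1) the pool is (5, 6, 8)
  run T_f (needs (2, 5, 7), free (5, 6, 8)); after release of (1, 0, 0) the pool is (6, 6, 8)
  run T_d (needs (6, 3, 5), free (6, 6, 8)); after release of (2, 1, 1) the pool is (8, 7, 9)
(3) Precisely 2 of the possible complete orderings are safe sequences.


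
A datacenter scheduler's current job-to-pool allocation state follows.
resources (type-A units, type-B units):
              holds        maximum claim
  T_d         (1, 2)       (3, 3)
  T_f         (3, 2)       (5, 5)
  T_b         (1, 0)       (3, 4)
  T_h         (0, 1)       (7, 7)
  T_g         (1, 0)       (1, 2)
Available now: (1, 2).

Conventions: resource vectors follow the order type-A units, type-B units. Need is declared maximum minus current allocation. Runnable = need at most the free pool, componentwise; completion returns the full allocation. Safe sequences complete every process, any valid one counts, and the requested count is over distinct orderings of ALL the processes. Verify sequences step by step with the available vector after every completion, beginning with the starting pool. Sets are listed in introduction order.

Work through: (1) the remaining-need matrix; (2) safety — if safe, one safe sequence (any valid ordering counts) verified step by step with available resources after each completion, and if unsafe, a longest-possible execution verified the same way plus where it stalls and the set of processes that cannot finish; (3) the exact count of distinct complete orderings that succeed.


(1) Outstanding need per process (order type-A units, type-B units):
  T_d: (2, 1)
  T_f: (2, 3)
  T_b: (2, 4)
  T_h: (7, 6)
  T_g: (0, 2)
(2) The state is SAFE; one workable sequence: T_g, T_d, T_b, T_f, T_h.
Key observation: at T_g the run first touches a limit — (0, 2) against (1, 2), exact on a resource it actually requests.
Verifying each step:
  pool = (1, 2)
  run T_g (needs (0, 2), free (1, 2)); after release of (1, 0) the pool is (2, 2)
  run T_d (needs (2, 1), free (2, 2)); after release of (1, 2) the pool is (3, 4)
  run T_b (needs (2, 4), free (3, 4)); after release of (1, 0) the pool is (4, 4)
  run T_f (needs (2, 3), free (4, 4)); after release of (3, 2) the pool is (7, 6)
  run T_h (needs (7, 6), free (7, 6)); after release of (0, 1) the pool is (7, 7)
(3) Precisely 2 of the possible complete orderings are safe sequences.


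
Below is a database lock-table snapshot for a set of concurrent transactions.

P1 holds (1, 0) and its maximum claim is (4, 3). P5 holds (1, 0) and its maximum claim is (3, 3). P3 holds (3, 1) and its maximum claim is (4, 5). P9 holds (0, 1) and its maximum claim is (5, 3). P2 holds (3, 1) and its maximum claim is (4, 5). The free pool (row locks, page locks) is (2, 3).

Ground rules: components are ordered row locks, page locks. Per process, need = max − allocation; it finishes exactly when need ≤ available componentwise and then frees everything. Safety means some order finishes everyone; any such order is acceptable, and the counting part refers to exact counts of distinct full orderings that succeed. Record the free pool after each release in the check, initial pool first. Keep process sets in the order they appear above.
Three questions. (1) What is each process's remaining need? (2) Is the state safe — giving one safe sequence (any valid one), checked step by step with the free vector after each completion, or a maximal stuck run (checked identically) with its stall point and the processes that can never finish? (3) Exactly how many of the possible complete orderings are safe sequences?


(1) Need matrix, components ordered row locks, page locks:
  P1: (3, 3)
  P5: (2, 3)
  P3: (1, 4)
  P9: (5, 2)
  P2: (1, 4)
(2) UNSAFE — no complete ordering exists.
Key observation: after P5, P1 the pool peaks at (4, 3), and each blocked process is short somewhere: P3 on page locks; P9 on row locks; P2 on page locks.
A maximal execution: P5, P1 — then nothing else fits. Check, step by step:
  pool = (2, 3)
  P5: need (2, 3) fits (2, 3); releases (1, 0), pool now (3, 3)
  P1: need (3, 3) fits (3, 3); releases (1, 0), pool now (4, 3)
  P3 still needs (1, 4) but only (4, 3) is free — short on page locks
  P9 still needs (5, 2) but only (4, 3) is free — short on row locks
  P2 still needs (1, 4) but only (4, 3) is free — short on page locks
Never able to finish: P3, P9 and P2.
(3) Precisely 0 of the possible complete orderings are safe sequences.


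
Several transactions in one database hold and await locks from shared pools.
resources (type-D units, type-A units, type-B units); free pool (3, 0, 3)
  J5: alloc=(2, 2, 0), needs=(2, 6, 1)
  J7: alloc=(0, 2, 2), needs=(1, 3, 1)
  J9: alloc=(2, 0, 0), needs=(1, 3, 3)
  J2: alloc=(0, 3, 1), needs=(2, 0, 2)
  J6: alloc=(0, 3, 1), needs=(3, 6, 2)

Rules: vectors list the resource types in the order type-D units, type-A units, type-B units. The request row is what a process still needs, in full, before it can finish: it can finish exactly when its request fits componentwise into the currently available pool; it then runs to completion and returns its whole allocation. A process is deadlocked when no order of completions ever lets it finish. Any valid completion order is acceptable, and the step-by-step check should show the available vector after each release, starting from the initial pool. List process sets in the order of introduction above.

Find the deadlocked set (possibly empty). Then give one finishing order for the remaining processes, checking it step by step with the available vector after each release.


The deadlocked set is J5 and J6.
Key observation: after J2, J9, J7 complete, (5, 5, 6) is the best the pool ever gets, yet each leftover process wants more type-A units.
A valid finishing order for the others: J2, J9, J7. Check, step by step:
  pool = (3, 0, 3)
  J2 needs (2, 0, 2) <= (3, 0, 3) -> finishes; pool += (0, 3, 1) = (3, 3, 4)
  J9 needs (1, 3, 3) <= (3, 3, 4) -> finishes; pool += (2, 0, 0) = (5, 3, 4)
  J7 needs (1, 3, 1) <= (5, 3, 4) -> finishes; pool += (0, 2, 2) = (5, 5, 6)
The blocked processes can never fit:
  blocked: J5 wants (2, 6, 1), pool (5, 5, 6) — not enough type-A units
  blocked: J6 wants (3, 6, 2), pool (5, 5, 6) — not enough type-A units


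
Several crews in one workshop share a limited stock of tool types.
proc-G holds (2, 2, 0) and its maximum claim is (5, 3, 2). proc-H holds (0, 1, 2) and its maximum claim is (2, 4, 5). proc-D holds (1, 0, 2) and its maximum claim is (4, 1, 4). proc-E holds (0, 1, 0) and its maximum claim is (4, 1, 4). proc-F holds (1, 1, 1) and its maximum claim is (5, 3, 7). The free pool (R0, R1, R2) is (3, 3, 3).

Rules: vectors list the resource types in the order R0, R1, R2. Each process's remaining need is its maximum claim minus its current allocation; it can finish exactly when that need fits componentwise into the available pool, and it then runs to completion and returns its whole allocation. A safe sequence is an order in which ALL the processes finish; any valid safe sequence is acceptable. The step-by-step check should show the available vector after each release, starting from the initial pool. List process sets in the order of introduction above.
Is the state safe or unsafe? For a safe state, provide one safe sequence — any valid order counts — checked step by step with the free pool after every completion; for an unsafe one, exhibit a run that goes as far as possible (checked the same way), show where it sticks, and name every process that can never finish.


The state is SAFE; one workable sequence: proc-D, proc-E, proc-H, proc-F, proc-G.
Key observation: proc-D marks the first exact bind of the order: its need (3, 1, 2) fits the free (3, 3, 3) with zero slack on a requested resource.
Step-by-step check:
  pool = (3, 3, 3)
  proc-D needs (3, 1, 2) <= (3, 3, 3) -> finishes; pool += (1, 0, 2) = (4, 3, 5)
  proc-E needs (4, 0, 4) <= (4, 3, 5) -> finishes; pool += (0, 1, 0) = (4, 4, 5)
  proc-H needs (2, 3, 3) <= (4, 4, 5) -> finishes; pool += (0, 1, 2) = (4, 5, 7)
  proc-F needs (4, 2, 6) <= (4, 5, 7) -> finishes; pool += (1, 1, 1) = (5, 6, 8)
  proc-G needs (3, 1, 2) <= (5, 6, 8) -> finishes; pool += (2, 2, 0) = (7, 8, 8)
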